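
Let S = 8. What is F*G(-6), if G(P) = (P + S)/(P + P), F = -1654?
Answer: 827/3 ≈ 275.67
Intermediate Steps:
G(P) = (8 + P)/(2*P) (G(P) = (P + 8)/(P + P) = (8 + P)/((2*P)) = (8 + P)*(1/(2*P)) = (8 + P)/(2*P))
F*G(-6) = -827*(8 - 6)/(-6) = -827*(-1)*2/6 = -1654*(-⅙) = 827/3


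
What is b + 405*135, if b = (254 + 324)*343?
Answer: 252929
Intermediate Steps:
b = 198254 (b = 578*343 = 198254)
b + 405*135 = 198254 + 405*135 = 198254 + 54675 = 252929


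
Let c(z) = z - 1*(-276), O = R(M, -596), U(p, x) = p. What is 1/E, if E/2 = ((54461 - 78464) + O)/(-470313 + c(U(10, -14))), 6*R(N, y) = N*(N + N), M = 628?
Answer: -1410081/644750 ≈ -2.1870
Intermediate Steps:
R(N, y) = N²/3 (R(N, y) = (N*(N + N))/6 = (N*(2*N))/6 = (2*N²)/6 = N²/3)
O = 394384/3 (O = (⅓)*628² = (⅓)*394384 = 394384/3 ≈ 1.3146e+5)
c(z) = 276 + z (c(z) = z + 276 = 276 + z)
E = -644750/1410081 (E = 2*(((54461 - 78464) + 394384/3)/(-470313 + (276 + 10))) = 2*((-24003 + 394384/3)/(-470313 + 286)) = 2*((322375/3)/(-470027)) = 2*((322375/3)*(-1/470027)) = 2*(-322375/1410081) = -644750/1410081 ≈ -0.45724)
1/E = 1/(-644750/1410081) = -1410081/644750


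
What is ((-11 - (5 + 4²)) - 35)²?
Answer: 4489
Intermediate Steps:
((-11 - (5 + 4²)) - 35)² = ((-11 - (5 + 16)) - 35)² = ((-11 - 1*21) - 35)² = ((-11 - 21) - 35)² = (-32 - 35)² = (-67)² = 4489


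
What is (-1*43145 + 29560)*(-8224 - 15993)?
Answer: 328987945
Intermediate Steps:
(-1*43145 + 29560)*(-8224 - 15993) = (-43145 + 29560)*(-24217) = -13585*(-24217) = 328987945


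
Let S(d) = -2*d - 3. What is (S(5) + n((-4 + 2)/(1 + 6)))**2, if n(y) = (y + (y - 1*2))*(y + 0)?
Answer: 361201/2401 ≈ 150.44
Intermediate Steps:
S(d) = -3 - 2*d
n(y) = y*(-2 + 2*y) (n(y) = (y + (y - 2))*y = (y + (-2 + y))*y = (-2 + 2*y)*y = y*(-2 + 2*y))
(S(5) + n((-4 + 2)/(1 + 6)))**2 = ((-3 - 2*5) + 2*((-4 + 2)/(1 + 6))*(-1 + (-4 + 2)/(1 + 6)))**2 = ((-3 - 10) + 2*(-2/7)*(-1 - 2/7))**2 = (-13 + 2*(-2*1/7)*(-1 - 2*1/7))**2 = (-13 + 2*(-2/7)*(-1 - 2/7))**2 = (-13 + 2*(-2/7)*(-9/7))**2 = (-13 + 36/49)**2 = (-601/49)**2 = 361201/2401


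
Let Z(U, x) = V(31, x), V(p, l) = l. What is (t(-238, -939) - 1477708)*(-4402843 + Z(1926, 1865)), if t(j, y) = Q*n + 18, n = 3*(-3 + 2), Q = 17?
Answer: 6503505630698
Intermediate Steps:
n = -3 (n = 3*(-1) = -3)
Z(U, x) = x
t(j, y) = -33 (t(j, y) = 17*(-3) + 18 = -51 + 18 = -33)
(t(-238, -939) - 1477708)*(-4402843 + Z(1926, 1865)) = (-33 - 1477708)*(-4402843 + 1865) = -1477741*(-4400978) = 6503505630698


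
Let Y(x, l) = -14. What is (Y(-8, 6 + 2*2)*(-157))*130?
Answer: 285740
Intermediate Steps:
(Y(-8, 6 + 2*2)*(-157))*130 = -14*(-157)*130 = 2198*130 = 285740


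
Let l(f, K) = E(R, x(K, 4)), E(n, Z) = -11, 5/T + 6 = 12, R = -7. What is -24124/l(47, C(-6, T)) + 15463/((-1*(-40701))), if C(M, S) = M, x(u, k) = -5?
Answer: 982041017/447711 ≈ 2193.5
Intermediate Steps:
T = ⅚ (T = 5/(-6 + 12) = 5/6 = 5*(⅙) = ⅚ ≈ 0.83333)
l(f, K) = -11
-24124/l(47, C(-6, T)) + 15463/((-1*(-40701))) = -24124/(-11) + 15463/((-1*(-40701))) = -24124*(-1/11) + 15463/40701 = 24124/11 + 15463*(1/40701) = 24124/11 + 15463/40701 = 982041017/447711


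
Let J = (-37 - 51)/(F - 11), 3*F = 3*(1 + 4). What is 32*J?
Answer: 1408/3 ≈ 469.33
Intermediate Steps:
F = 5 (F = (3*(1 + 4))/3 = (3*5)/3 = (1/3)*15 = 5)
J = 44/3 (J = (-37 - 51)/(5 - 11) = -88/(-6) = -88*(-1/6) = 44/3 ≈ 14.667)
32*J = 32*(44/3) = 1408/3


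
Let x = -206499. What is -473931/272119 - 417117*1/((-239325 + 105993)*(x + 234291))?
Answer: -585355882050647/336118027586112 ≈ -1.7415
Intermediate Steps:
-473931/272119 - 417117*1/((-239325 + 105993)*(x + 234291)) = -473931/272119 - 417117*1/((-239325 + 105993)*(-206499 + 234291)) = -473931*1/272119 - 417117/(27792*(-133332)) = -473931/272119 - 417117/(-3705562944) = -473931/272119 - 417117*(-1/3705562944) = -473931/272119 + 139039/1235187648 = -585355882050647/336118027586112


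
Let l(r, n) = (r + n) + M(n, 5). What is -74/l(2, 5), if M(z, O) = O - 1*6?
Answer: -37/3 ≈ -12.333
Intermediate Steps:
M(z, O) = -6 + O (M(z, O) = O - 6 = -6 + O)
l(r, n) = -1 + n + r (l(r, n) = (r + n) + (-6 + 5) = (n + r) - 1 = -1 + n + r)
-74/l(2, 5) = -74/(-1 + 5 + 2) = -74/6 = -74*⅙ = -37/3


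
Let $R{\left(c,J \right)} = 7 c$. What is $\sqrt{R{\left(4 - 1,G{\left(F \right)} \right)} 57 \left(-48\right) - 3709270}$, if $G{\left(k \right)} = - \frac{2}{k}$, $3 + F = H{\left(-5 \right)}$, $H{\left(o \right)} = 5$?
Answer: $i \sqrt{3766726} \approx 1940.8 i$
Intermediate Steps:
$F = 2$ ($F = -3 + 5 = 2$)
$\sqrt{R{\left(4 - 1,G{\left(F \right)} \right)} 57 \left(-48\right) - 3709270} = \sqrt{7 \left(4 - 1\right) 57 \left(-48\right) - 3709270} = \sqrt{7 \cdot 3 \cdot 57 \left(-48\right) - 3709270} = \sqrt{21 \cdot 57 \left(-48\right) - 3709270} = \sqrt{1197 \left(-48\right) - 3709270} = \sqrt{-57456 - 3709270} = \sqrt{-3766726} = i \sqrt{3766726}$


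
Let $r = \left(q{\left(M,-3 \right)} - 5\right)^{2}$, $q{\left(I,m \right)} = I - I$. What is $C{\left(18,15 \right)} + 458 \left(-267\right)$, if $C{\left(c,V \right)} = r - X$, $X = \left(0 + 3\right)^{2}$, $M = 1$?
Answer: $-122270$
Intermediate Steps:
$q{\left(I,m \right)} = 0$
$X = 9$ ($X = 3^{2} = 9$)
$r = 25$ ($r = \left(0 - 5\right)^{2} = \left(-5\right)^{2} = 25$)
$C{\left(c,V \right)} = 16$ ($C{\left(c,V \right)} = 25 - 9 = 16$)
$C{\left(18,15 \right)} + 458 \left(-267\right) = 16 + 458 \left(-267\right) = 16 - 122286 = -122270$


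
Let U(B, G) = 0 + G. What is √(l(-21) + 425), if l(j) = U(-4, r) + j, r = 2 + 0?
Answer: √406 ≈ 20.149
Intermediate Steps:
r = 2
U(B, G) = G
l(j) = 2 + j
√(l(-21) + 425) = √((2 - 21) + 425) = √(-19 + 425) = √406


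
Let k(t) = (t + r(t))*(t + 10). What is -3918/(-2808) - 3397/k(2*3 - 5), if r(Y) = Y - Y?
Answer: -1582613/5148 ≈ -307.42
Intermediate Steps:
r(Y) = 0
k(t) = t*(10 + t) (k(t) = (t + 0)*(t + 10) = t*(10 + t))
-3918/(-2808) - 3397/k(2*3 - 5) = -3918/(-2808) - 3397*1/((10 + (2*3 - 5))*(2*3 - 5)) = -3918*(-1/2808) - 3397*1/((6 - 5)*(10 + (6 - 5))) = 653/468 - 3397/(10 + 1) = 653/468 - 3397/(1*11) = 653/468 - 3397/11 = -1582613/5148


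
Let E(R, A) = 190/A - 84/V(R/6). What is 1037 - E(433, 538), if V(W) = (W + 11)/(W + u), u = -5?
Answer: 148256330/134231 ≈ 1104.5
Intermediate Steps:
V(W) = (11 + W)/(-5 + W) (V(W) = (W + 11)/(W - 5) = (11 + W)/(-5 + W))
E(R, A) = 190/A - 84*(-5 + R/6)/(11 + R/6)
1037 - E(433, 538) = 1037 - 2*(6270 + 95*433 + 42*538*(30 - 1*433))/(538*(66 + 433)) = 1037 - 2*(6270 + 41135 + 42*538*(30 - 433))/(538*499) = 1037 - 2*(6270 + 41135 + 42*538*(-403))/(538*499) = 1037 - 2*(6270 + 41135 - 9106188)/(538*499) = 1037 - 2*(-9058783)/(538*499) = 1037 - 1*(-9058783/134231) = 1037 + 9058783/134231 = 148256330/134231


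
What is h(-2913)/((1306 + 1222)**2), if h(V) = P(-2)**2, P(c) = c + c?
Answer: 1/399424 ≈ 2.5036e-6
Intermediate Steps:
P(c) = 2*c
h(V) = 16 (h(V) = (2*(-2))**2 = (-4)**2 = 16)
h(-2913)/((1306 + 1222)**2) = 16/((1306 + 1222)**2) = 16/(2528**2) = 16/6390784 = 16*(1/6390784) = 1/399424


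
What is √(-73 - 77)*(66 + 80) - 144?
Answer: -144 + 730*I*√6 ≈ -144.0 + 1788.1*I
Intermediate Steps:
√(-73 - 77)*(66 + 80) - 144 = √(-150)*146 - 144 = (5*I*√6)*146 - 144 = 730*I*√6 - 144 = -144 + 730*I*√6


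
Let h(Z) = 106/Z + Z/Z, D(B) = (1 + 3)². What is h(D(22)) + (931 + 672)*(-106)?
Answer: -1359283/8 ≈ -1.6991e+5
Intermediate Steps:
D(B) = 16 (D(B) = 4² = 16)
h(Z) = 1 + 106/Z (h(Z) = 106/Z + 1 = 1 + 106/Z)
h(D(22)) + (931 + 672)*(-106) = (106 + 16)/16 + (931 + 672)*(-106) = (1/16)*122 + 1603*(-106) = 61/8 - 169918 = -1359283/8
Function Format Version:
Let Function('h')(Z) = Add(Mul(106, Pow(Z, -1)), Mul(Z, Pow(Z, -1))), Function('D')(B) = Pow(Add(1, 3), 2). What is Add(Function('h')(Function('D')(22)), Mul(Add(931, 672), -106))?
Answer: Rational(-1359283, 8) ≈ -1.6991e+5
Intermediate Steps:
Function('D')(B) = 16 (Function('D')(B) = Pow(4, 2) = 16)
Function('h')(Z) = Add(1, Mul(106, Pow(Z, -1))) (Function('h')(Z) = Add(Mul(106, Pow(Z, -1)), 1) = Add(1, Mul(106, Pow(Z, -1))))
Add(Function('h')(Function('D')(22)), Mul(Add(931, 672), -106)) = Add(Mul(Pow(16, -1), Add(106, 16)), Mul(Add(931, 672), -106)) = Add(Mul(Rational(1, 16), 122), Mul(1603, -106)) = Add(Rational(61, 8), -169918) = Rational(-1359283, 8)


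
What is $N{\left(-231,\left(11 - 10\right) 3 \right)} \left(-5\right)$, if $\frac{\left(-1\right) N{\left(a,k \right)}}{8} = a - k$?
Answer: $-9360$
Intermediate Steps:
$N{\left(a,k \right)} = - 8 a + 8 k$ ($N{\left(a,k \right)} = - 8 \left(a - k\right) = - 8 a + 8 k$)
$N{\left(-231,\left(11 - 10\right) 3 \right)} \left(-5\right) = \left(\left(-8\right) \left(-231\right) + 8 \left(11 - 10\right) 3\right) \left(-5\right) = \left(1848 + 8 \cdot 1 \cdot 3\right) \left(-5\right) = \left(1848 + 8 \cdot 3\right) \left(-5\right) = \left(1848 + 24\right) \left(-5\right) = 1872 \left(-5\right) = -9360$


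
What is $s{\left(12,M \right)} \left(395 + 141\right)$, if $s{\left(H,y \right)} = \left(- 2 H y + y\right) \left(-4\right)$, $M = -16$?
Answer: $-788992$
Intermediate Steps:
$s{\left(H,y \right)} = - 4 y + 8 H y$ ($s{\left(H,y \right)} = \left(- 2 H y + y\right) \left(-4\right) = \left(y - 2 H y\right) \left(-4\right) = - 4 y + 8 H y$)
$s{\left(12,M \right)} \left(395 + 141\right) = 4 \left(-16\right) \left(-1 + 2 \cdot 12\right) \left(395 + 141\right) = 4 \left(-16\right) \left(-1 + 24\right) 536 = 4 \left(-16\right) 23 \cdot 536 = \left(-1472\right) 536 = -788992$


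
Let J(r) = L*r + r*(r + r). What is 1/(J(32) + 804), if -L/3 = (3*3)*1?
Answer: 1/1988 ≈ 0.00050302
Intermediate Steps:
L = -27 (L = -3*3*3 = -27 ≈ -27.000)
J(r) = -27*r + 2*r² (J(r) = -27*r + r*(r + r) = -27*r + r*(2*r) = -27*r + 2*r²)
1/(J(32) + 804) = 1/(32*(-27 + 2*32) + 804) = 1/(32*(-27 + 64) + 804) = 1/(32*37 + 804) = 1/(1184 + 804) = 1/1988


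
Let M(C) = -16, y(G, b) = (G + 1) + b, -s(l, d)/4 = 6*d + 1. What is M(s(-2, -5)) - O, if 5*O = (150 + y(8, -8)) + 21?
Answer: -252/5 ≈ -50.400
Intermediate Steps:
s(l, d) = -4 - 24*d (s(l, d) = -4*(6*d + 1) = -4*(1 + 6*d) = -4 - 24*d)
y(G, b) = 1 + G + b (y(G, b) = (1 + G) + b = 1 + G + b)
O = 172/5 (O = ((150 + (1 + 8 - 8)) + 21)/5 = ((150 + 1) + 21)/5 = (151 + 21)/5 = (⅕)*172 = 172/5 ≈ 34.400)
M(s(-2, -5)) - O = -16 - 1*172/5 = -16 - 172/5 = -252/5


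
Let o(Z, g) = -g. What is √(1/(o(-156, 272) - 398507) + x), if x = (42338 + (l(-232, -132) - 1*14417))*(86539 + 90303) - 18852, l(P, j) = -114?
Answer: √781992251477346387143/398779 ≈ 70124.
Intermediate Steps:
x = 4917426642 (x = (42338 + (-114 - 1*14417))*(86539 + 90303) - 18852 = (42338 + (-114 - 14417))*176842 - 18852 = (42338 - 14531)*176842 - 18852 = 27807*176842 - 18852 = 4917445494 - 18852 = 4917426642)
√(1/(o(-156, 272) - 398507) + x) = √(1/(-1*272 - 398507) + 4917426642) = √(1/(-272 - 398507) + 4917426642) = √(1/(-398779) + 4917426642) = √(-1/398779 + 4917426642) = √(1960966478870117/398779) = √781992251477346387143/398779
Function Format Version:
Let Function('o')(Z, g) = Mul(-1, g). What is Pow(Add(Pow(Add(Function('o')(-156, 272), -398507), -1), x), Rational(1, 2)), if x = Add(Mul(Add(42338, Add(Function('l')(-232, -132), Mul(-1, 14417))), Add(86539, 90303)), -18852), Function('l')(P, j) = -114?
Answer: Mul(Rational(1, 398779), Pow(781992251477346387143, Rational(1, 2))) ≈ 70124.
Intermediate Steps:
x = 4917426642 (x = Add(Mul(Add(42338, Add(-114, Mul(-1, 14417))), Add(86539, 90303)), -18852) = Add(Mul(Add(42338, Add(-114, -14417)), 176842), -18852) = Add(Mul(Add(42338, -14531), 176842), -18852) = Add(Mul(27807, 176842), -18852) = Add(4917445494, -18852) = 4917426642)
Pow(Add(Pow(Add(Function('o')(-156, 272), -398507), -1), x), Rational(1, 2)) = Pow(Add(Pow(Add(Mul(-1, 272), -398507), -1), 4917426642), Rational(1, 2)) = Pow(Add(Pow(Add(-272, -398507), -1), 4917426642), Rational(1, 2)) = Pow(Add(Pow(-398779, -1), 4917426642), Rational(1, 2)) = Pow(Add(Rational(-1, 398779), 4917426642), Rational(1, 2)) = Pow(Rational(1960966478870117, 398779), Rational(1, 2)) = Mul(Rational(1, 398779), Pow(781992251477346387143, Rational(1, 2)))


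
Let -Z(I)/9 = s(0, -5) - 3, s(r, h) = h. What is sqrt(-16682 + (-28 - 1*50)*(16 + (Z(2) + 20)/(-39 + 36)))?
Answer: I*sqrt(15538) ≈ 124.65*I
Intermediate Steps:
Z(I) = 72 (Z(I) = -9*(-5 - 3) = -9*(-8) = 72)
sqrt(-16682 + (-28 - 1*50)*(16 + (Z(2) + 20)/(-39 + 36))) = sqrt(-16682 + (-28 - 1*50)*(16 + (72 + 20)/(-39 + 36))) = sqrt(-16682 + (-28 - 50)*(16 + 92/(-3))) = sqrt(-16682 - 78*(16 + 92*(-1/3))) = sqrt(-16682 - 78*(16 - 92/3)) = sqrt(-16682 - 78*(-44/3)) = sqrt(-16682 + 1144) = sqrt(-15538) = I*sqrt(15538)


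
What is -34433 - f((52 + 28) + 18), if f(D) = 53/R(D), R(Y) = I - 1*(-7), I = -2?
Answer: -172218/5 ≈ -34444.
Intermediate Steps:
R(Y) = 5 (R(Y) = -2 - 1*(-7) = -2 + 7 = 5)
f(D) = 53/5
-34433 - f((52 + 28) + 18) = -34433 - 1*53/5 = -34433 - 53/5 = -172218/5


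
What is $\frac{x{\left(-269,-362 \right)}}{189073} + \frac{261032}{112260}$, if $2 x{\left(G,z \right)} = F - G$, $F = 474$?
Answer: $\frac{24697903963}{10612667490} \approx 2.3272$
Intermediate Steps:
$x{\left(G,z \right)} = 237 - \frac{G}{2}$ ($x{\left(G,z \right)} = \frac{474 - G}{2} = 237 - \frac{G}{2}$)
$\frac{x{\left(-269,-362 \right)}}{189073} + \frac{261032}{112260} = \frac{237 - - \frac{269}{2}}{189073} + \frac{261032}{112260} = \left(237 + \frac{269}{2}\right) \frac{1}{189073} + 261032 \cdot \frac{1}{112260} = \frac{743}{2} \cdot \frac{1}{189073} + \frac{65258}{28065} = \frac{743}{378146} + \frac{65258}{28065} = \frac{24697903963}{10612667490}$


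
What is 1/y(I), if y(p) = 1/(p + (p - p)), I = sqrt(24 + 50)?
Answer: sqrt(74) ≈ 8.6023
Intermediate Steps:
I = sqrt(74) ≈ 8.6023
y(p) = 1/p (y(p) = 1/(p + 0) = 1/p)
1/y(I) = 1/(1/(sqrt(74))) = 1/(sqrt(74)/74) = sqrt(74)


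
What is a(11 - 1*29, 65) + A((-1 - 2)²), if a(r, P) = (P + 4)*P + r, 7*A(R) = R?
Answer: 31278/7 ≈ 4468.3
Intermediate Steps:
A(R) = R/7
a(r, P) = r + P*(4 + P) (a(r, P) = (4 + P)*P + r = P*(4 + P) + r = r + P*(4 + P))
a(11 - 1*29, 65) + A((-1 - 2)²) = ((11 - 1*29) + 65² + 4*65) + (-1 - 2)²/7 = ((11 - 29) + 4225 + 260) + (⅐)*(-3)² = (-18 + 4225 + 260) + (⅐)*9 = 4467 + 9/7 = 31278/7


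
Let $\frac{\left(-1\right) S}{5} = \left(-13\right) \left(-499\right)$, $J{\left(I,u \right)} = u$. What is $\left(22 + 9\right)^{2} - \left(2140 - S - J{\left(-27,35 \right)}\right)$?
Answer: $-33579$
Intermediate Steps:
$S = -32435$ ($S = - 5 \left(\left(-13\right) \left(-499\right)\right) = \left(-5\right) 6487 = -32435$)
$\left(22 + 9\right)^{2} - \left(2140 - S - J{\left(-27,35 \right)}\right) = \left(22 + 9\right)^{2} + \left(\left(-32435 + 35\right) - 2140\right) = 31^{2} - 34540 = 961 - 34540 = -33579$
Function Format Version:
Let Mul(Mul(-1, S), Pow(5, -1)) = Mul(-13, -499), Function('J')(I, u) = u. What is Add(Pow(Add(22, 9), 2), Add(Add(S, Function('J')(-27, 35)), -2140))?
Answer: -33579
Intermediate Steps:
S = -32435 (S = Mul(-5, Mul(-13, -499)) = Mul(-5, 6487) = -32435)
Add(Pow(Add(22, 9), 2), Add(Add(S, Function('J')(-27, 35)), -2140)) = Add(Pow(Add(22, 9), 2), Add(Add(-32435, 35), -2140)) = Add(Pow(31, 2), Add(-32400, -2140)) = Add(961, -34540) = -33579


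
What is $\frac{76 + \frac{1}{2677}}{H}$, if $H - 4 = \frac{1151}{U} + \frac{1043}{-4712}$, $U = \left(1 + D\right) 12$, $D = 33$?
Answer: $\frac{24446098668}{2122852969} \approx 11.516$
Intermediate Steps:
$U = 408$ ($U = \left(1 + 33\right) 12 = 34 \cdot 12 = 408$)
$H = \frac{792997}{120156}$ ($H = 4 + \left(\frac{1151}{408} + \frac{1043}{-4712}\right) = 4 + \left(1151 \cdot \frac{1}{408} + 1043 \left(- \frac{1}{4712}\right)\right) = 4 + \left(\frac{1151}{408} - \frac{1043}{4712}\right) = 4 + \frac{312373}{120156} = \frac{792997}{120156} \approx 6.5997$)
$\frac{76 + \frac{1}{2677}}{H} = \frac{76 + \frac{1}{2677}}{\frac{792997}{120156}} = \left(76 + \frac{1}{2677}\right) \frac{120156}{792997} = \frac{203453}{2677} \cdot \frac{120156}{792997} = \frac{24446098668}{2122852969}$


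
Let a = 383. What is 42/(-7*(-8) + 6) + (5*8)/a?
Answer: 9283/11873 ≈ 0.78186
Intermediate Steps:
42/(-7*(-8) + 6) + (5*8)/a = 42/(-7*(-8) + 6) + (5*8)/383 = 42/(56 + 6) + 40*(1/383) = 42/62 + 40/383 = 42*(1/62) + 40/383 = 21/31 + 40/383 = 9283/11873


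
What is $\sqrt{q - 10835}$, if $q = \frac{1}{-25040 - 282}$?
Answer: $\frac{i \sqrt{6947441941462}}{25322} \approx 104.09 i$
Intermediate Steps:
$q = - \frac{1}{25322}$ ($q = \frac{1}{-25322} = - \frac{1}{25322} \approx -3.9491 \cdot 10^{-5}$)
$\sqrt{q - 10835} = \sqrt{- \frac{1}{25322} - 10835} = \sqrt{- \frac{274363871}{25322}} = \frac{i \sqrt{6947441941462}}{25322}$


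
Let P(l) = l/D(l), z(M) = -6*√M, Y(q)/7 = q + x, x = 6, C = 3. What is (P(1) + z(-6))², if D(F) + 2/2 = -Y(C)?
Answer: -884735/4096 + 3*I*√6/16 ≈ -216.0 + 0.45928*I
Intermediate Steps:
Y(q) = 42 + 7*q (Y(q) = 7*(q + 6) = 7*(6 + q) = 42 + 7*q)
D(F) = -64 (D(F) = -1 - (42 + 7*3) = -1 - (42 + 21) = -1 - 1*63 = -1 - 63 = -64)
P(l) = -l/64 (P(l) = l/(-64) = l*(-1/64) = -l/64)
(P(1) + z(-6))² = (-1/64*1 - 6*I*√6)² = (-1/64 - 6*I*√6)²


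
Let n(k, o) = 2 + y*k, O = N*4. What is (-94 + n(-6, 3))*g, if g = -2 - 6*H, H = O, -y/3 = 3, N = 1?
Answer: 988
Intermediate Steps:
O = 4 (O = 1*4 = 4)
y = -9 (y = -3*3 = -9)
H = 4
n(k, o) = 2 - 9*k
g = -26 (g = -2 - 6*4 = -2 - 24 = -26)
(-94 + n(-6, 3))*g = (-94 + (2 - 9*(-6)))*(-26) = (-94 + (2 + 54))*(-26) = (-94 + 56)*(-26) = -38*(-26) = 988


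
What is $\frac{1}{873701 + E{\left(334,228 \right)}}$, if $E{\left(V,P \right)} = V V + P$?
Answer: $\frac{1}{985485} \approx 1.0147 \cdot 10^{-6}$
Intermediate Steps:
$E{\left(V,P \right)} = P + V^{2}$ ($E{\left(V,P \right)} = V^{2} + P = P + V^{2}$)
$\frac{1}{873701 + E{\left(334,228 \right)}} = \frac{1}{873701 + \left(228 + 334^{2}\right)} = \frac{1}{873701 + \left(228 + 111556\right)} = \frac{1}{873701 + 111784} = \frac{1}{985485}$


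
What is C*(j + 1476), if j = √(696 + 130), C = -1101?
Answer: -1625076 - 1101*√826 ≈ -1.6567e+6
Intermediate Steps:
j = √826 ≈ 28.740
C*(j + 1476) = -1101*(√826 + 1476) = -1101*(1476 + √826) = -1625076 - 1101*√826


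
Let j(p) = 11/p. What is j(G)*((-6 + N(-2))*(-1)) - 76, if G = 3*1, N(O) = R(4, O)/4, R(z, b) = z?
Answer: -173/3 ≈ -57.667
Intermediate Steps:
N(O) = 1 (N(O) = 4/4 = 4*(¼) = 1)
G = 3
j(G)*((-6 + N(-2))*(-1)) - 76 = (11/3)*((-6 + 1)*(-1)) - 76 = (11*(⅓))*(-5*(-1)) - 76 = (11/3)*5 - 76 = 55/3 - 76 = -173/3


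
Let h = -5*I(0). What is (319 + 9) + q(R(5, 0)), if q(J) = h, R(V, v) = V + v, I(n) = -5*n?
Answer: 328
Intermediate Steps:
h = 0 (h = -(-25)*0 = -5*0 = 0)
q(J) = 0
(319 + 9) + q(R(5, 0)) = (319 + 9) + 0 = 328 + 0 = 328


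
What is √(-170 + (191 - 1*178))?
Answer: I*√157 ≈ 12.53*I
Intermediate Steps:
√(-170 + (191 - 1*178)) = √(-170 + (191 - 178)) = √(-170 + 13) = √(-157) = I*√157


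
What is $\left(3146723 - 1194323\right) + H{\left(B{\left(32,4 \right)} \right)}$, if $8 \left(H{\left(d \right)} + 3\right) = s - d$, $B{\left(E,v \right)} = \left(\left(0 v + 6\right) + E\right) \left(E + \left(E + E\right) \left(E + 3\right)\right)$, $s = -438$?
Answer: $\frac{7766201}{4} \approx 1.9416 \cdot 10^{6}$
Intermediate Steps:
$B{\left(E,v \right)} = \left(6 + E\right) \left(E + 2 E \left(3 + E\right)\right)$ ($B{\left(E,v \right)} = \left(\left(0 + 6\right) + E\right) \left(E + 2 E \left(3 + E\right)\right) = \left(6 + E\right) \left(E + 2 E \left(3 + E\right)\right)$)
$H{\left(d \right)} = - \frac{231}{4} - \frac{d}{8}$ ($H{\left(d \right)} = -3 + \frac{-438 - d}{8} = -3 - \left(\frac{219}{4} + \frac{d}{8}\right) = - \frac{231}{4} - \frac{d}{8}$)
$\left(3146723 - 1194323\right) + H{\left(B{\left(32,4 \right)} \right)} = \left(3146723 - 1194323\right) - \left(\frac{231}{4} + \frac{32 \left(42 + 2 \cdot 32^{2} + 19 \cdot 32\right)}{8}\right) = 1952400 - \left(\frac{231}{4} + \frac{32 \left(42 + 2 \cdot 1024 + 608\right)}{8}\right) = 1952400 - \left(\frac{231}{4} + \frac{32 \left(42 + 2048 + 608\right)}{8}\right) = 1952400 - \left(\frac{231}{4} + \frac{32 \cdot 2698}{8}\right) = 1952400 - \frac{43399}{4} = \frac{7766201}{4}$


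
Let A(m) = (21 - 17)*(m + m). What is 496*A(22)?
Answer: 87296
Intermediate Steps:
A(m) = 8*m (A(m) = 4*(2*m) = 8*m)
496*A(22) = 496*(8*22) = 496*176 = 87296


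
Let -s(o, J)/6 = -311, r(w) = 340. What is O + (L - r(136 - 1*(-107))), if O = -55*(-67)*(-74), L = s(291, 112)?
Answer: -271164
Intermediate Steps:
s(o, J) = 1866 (s(o, J) = -6*(-311) = 1866)
L = 1866
O = -272690 (O = 3685*(-74) = -272690)
O + (L - r(136 - 1*(-107))) = -272690 + (1866 - 1*340) = -272690 + (1866 - 340) = -272690 + 1526 = -271164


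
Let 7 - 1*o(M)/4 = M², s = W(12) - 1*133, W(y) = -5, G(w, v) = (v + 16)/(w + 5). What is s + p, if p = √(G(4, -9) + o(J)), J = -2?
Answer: -138 + √115/3 ≈ -134.43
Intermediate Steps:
G(w, v) = (16 + v)/(5 + w)
s = -138 (s = -5 - 1*133 = -5 - 133 = -138)
o(M) = 28 - 4*M²
p = √115/3 (p = √((16 - 9)/(5 + 4) + (28 - 4*(-2)²)) = √(7/9 + (28 - 4*4)) = √((⅑)*7 + (28 - 16)) = √(7/9 + 12) = √(115/9) = √115/3 ≈ 3.5746)
s + p = -138 + √115/3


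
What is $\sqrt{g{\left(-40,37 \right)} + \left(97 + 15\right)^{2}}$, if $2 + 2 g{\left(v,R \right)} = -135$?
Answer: $\frac{\sqrt{49902}}{2} \approx 111.69$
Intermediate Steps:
$g{\left(v,R \right)} = - \frac{137}{2}$ ($g{\left(v,R \right)} = -1 + \frac{1}{2} \left(-135\right) = -1 - \frac{135}{2} = - \frac{137}{2}$)
$\sqrt{g{\left(-40,37 \right)} + \left(97 + 15\right)^{2}} = \sqrt{- \frac{137}{2} + \left(97 + 15\right)^{2}} = \sqrt{- \frac{137}{2} + 112^{2}} = \sqrt{- \frac{137}{2} + 12544} = \sqrt{\frac{24951}{2}} = \frac{\sqrt{49902}}{2}$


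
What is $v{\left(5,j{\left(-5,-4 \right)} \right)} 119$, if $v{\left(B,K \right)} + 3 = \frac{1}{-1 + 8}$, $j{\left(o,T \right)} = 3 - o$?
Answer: $-340$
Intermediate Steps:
$v{\left(B,K \right)} = - \frac{20}{7}$ ($v{\left(B,K \right)} = -3 + \frac{1}{-1 + 8} = -3 + \frac{1}{7} = - \frac{20}{7}$)
$v{\left(5,j{\left(-5,-4 \right)} \right)} 119 = \left(- \frac{20}{7}\right) 119 = -340$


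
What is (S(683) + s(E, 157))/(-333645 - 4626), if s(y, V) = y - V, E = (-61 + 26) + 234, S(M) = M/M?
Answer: -43/338271 ≈ -0.00012712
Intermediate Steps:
S(M) = 1
E = 199 (E = -35 + 234 = 199)
(S(683) + s(E, 157))/(-333645 - 4626) = (1 + (199 - 1*157))/(-333645 - 4626) = (1 + (199 - 157))/(-338271) = (1 + 42)*(-1/338271) = 43*(-1/338271) = -43/338271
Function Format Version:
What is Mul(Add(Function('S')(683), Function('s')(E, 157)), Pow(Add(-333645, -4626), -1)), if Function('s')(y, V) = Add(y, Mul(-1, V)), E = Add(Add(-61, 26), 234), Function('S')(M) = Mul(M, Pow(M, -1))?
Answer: Rational(-43, 338271) ≈ -0.00012712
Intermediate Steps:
Function('S')(M) = 1
E = 199 (E = Add(-35, 234) = 199)
Mul(Add(Function('S')(683), Function('s')(E, 157)), Pow(Add(-333645, -4626), -1)) = Mul(Add(1, Add(199, Mul(-1, 157))), Pow(Add(-333645, -4626), -1)) = Mul(Add(1, Add(199, -157)), Pow(-338271, -1)) = Mul(Add(1, 42), Rational(-1, 338271)) = Mul(43, Rational(-1, 338271)) = Rational(-43, 338271)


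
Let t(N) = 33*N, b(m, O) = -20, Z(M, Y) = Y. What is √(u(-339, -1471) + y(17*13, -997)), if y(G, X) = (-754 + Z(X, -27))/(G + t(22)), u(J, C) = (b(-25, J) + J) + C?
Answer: I*√1641900077/947 ≈ 42.788*I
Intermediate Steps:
u(J, C) = -20 + C + J (u(J, C) = (-20 + J) + C = -20 + C + J)
y(G, X) = -781/(726 + G) (y(G, X) = (-754 - 27)/(G + 33*22) = -781/(G + 726) = -781/(726 + G))
√(u(-339, -1471) + y(17*13, -997)) = √((-20 - 1471 - 339) - 781/(726 + 17*13)) = √(-1830 - 781/(726 + 221)) = √(-1830 - 781/947) = √(-1733791/947) = I*√1641900077/947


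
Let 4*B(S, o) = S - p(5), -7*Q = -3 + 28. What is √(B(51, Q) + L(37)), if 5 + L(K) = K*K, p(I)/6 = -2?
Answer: √5519/2 ≈ 37.145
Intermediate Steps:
p(I) = -12 (p(I) = 6*(-2) = -12)
Q = -25/7 (Q = -(-3 + 28)/7 = -⅐*25 = -25/7 ≈ -3.5714)
B(S, o) = 3 + S/4 (B(S, o) = (S - 1*(-12))/4 = (S + 12)/4 = (12 + S)/4 = 3 + S/4)
L(K) = -5 + K² (L(K) = -5 + K*K = -5 + K²)
√(B(51, Q) + L(37)) = √((3 + (¼)*51) + (-5 + 37²)) = √((3 + 51/4) + (-5 + 1369)) = √(63/4 + 1364) = √(5519/4) = √5519/2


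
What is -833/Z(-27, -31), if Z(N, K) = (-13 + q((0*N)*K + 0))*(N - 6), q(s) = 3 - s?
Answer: -833/330 ≈ -2.5242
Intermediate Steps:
Z(N, K) = 60 - 10*N (Z(N, K) = (-13 + (3 - ((0*N)*K + 0)))*(N - 6) = (-13 + (3 - (0*K + 0)))*(-6 + N) = (-13 + (3 - (0 + 0)))*(-6 + N) = (-13 + (3 - 1*0))*(-6 + N) = (-13 + (3 + 0))*(-6 + N) = (-13 + 3)*(-6 + N) = -10*(-6 + N) = 60 - 10*N)
-833/Z(-27, -31) = -833/(60 - 10*(-27)) = -833/(60 + 270) = -833/330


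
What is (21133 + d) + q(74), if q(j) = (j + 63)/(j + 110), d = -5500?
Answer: 2876609/184 ≈ 15634.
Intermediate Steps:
q(j) = (63 + j)/(110 + j)
(21133 + d) + q(74) = (21133 - 5500) + (63 + 74)/(110 + 74) = 15633 + 137/184 = 2876609/184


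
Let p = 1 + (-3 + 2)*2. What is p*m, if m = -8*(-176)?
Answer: -1408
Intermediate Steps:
m = 1408
p = -1 (p = 1 - 1*2 = 1 - 2 = -1)
p*m = -1*1408 = -1408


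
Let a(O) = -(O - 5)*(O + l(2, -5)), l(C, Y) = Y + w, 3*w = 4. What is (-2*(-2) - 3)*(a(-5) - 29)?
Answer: -347/3 ≈ -115.67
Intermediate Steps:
w = 4/3 (w = (⅓)*4 = 4/3 ≈ 1.3333)
l(C, Y) = 4/3 + Y (l(C, Y) = Y + 4/3 = 4/3 + Y)
a(O) = -(-5 + O)*(-11/3 + O) (a(O) = -(O - 5)*(O + (4/3 - 5)) = -(-5 + O)*(O - 11/3) = -(-5 + O)*(-11/3 + O))
(-2*(-2) - 3)*(a(-5) - 29) = (-2*(-2) - 3)*((-55/3 - 1*(-5)² + (26/3)*(-5)) - 29) = (4 - 3)*((-55/3 - 1*25 - 130/3) - 29) = 1*((-55/3 - 25 - 130/3) - 29) = 1*(-260/3 - 29) = 1*(-347/3) = -347/3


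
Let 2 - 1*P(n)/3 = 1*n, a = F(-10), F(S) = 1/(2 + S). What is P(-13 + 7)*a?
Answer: -3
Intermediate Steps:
a = -⅛ (a = 1/(2 - 10) = 1/(-8) = -⅛ ≈ -0.12500)
P(n) = 6 - 3*n
P(-13 + 7)*a = (6 - 3*(-13 + 7))*(-⅛) = (6 - 3*(-6))*(-⅛) = (6 + 18)*(-⅛) = 24*(-⅛) = -3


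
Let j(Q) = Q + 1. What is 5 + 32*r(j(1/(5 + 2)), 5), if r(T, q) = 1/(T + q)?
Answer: 439/43 ≈ 10.209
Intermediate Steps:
j(Q) = 1 + Q
5 + 32*r(j(1/(5 + 2)), 5) = 5 + 32/((1 + 1/(5 + 2)) + 5) = 5 + 32/((1 + 1/7) + 5) = 5 + 32/((1 + ⅐) + 5) = 5 + 32/(8/7 + 5) = 5 + 32/(43/7) = 5 + 32*(7/43) = 5 + 224/43 = 439/43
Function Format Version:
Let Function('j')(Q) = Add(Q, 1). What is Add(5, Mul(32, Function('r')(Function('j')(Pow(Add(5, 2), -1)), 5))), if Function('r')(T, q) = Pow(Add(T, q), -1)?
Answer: Rational(439, 43) ≈ 10.209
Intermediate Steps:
Function('j')(Q) = Add(1, Q)
Add(5, Mul(32, Function('r')(Function('j')(Pow(Add(5, 2), -1)), 5))) = Add(5, Mul(32, Pow(Add(Add(1, Pow(Add(5, 2), -1)), 5), -1))) = Add(5, Mul(32, Pow(Add(Add(1, Pow(7, -1)), 5), -1))) = Add(5, Mul(32, Pow(Add(Add(1, Rational(1, 7)), 5), -1))) = Add(5, Mul(32, Pow(Add(Rational(8, 7), 5), -1))) = Add(5, Mul(32, Pow(Rational(43, 7), -1))) = Add(5, Mul(32, Rational(7, 43))) = Add(5, Rational(224, 43)) = Rational(439, 43)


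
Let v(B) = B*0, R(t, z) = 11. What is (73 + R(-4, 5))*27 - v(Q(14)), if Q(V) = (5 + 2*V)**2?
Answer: 2268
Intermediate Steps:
v(B) = 0
(73 + R(-4, 5))*27 - v(Q(14)) = (73 + 11)*27 - 1*0 = 84*27 + 0 = 2268 + 0 = 2268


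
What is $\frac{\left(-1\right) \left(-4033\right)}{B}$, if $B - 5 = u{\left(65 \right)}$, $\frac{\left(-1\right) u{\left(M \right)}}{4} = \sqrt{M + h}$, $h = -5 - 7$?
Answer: $- \frac{20165}{823} - \frac{16132 \sqrt{53}}{823} \approx -167.2$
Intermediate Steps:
$h = -12$
$u{\left(M \right)} = - 4 \sqrt{-12 + M}$ ($u{\left(M \right)} = - 4 \sqrt{M - 12} = - 4 \sqrt{-12 + M}$)
$B = 5 - 4 \sqrt{53}$ ($B = 5 - 4 \sqrt{-12 + 65} = 5 - 4 \sqrt{53} \approx -24.12$)
$\frac{\left(-1\right) \left(-4033\right)}{B} = \frac{\left(-1\right) \left(-4033\right)}{5 - 4 \sqrt{53}} = \frac{4033}{5 - 4 \sqrt{53}}$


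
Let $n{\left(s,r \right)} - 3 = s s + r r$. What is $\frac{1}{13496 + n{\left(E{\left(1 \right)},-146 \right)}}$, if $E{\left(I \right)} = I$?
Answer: $\frac{1}{34816} \approx 2.8722 \cdot 10^{-5}$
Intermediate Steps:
$n{\left(s,r \right)} = 3 + r^{2} + s^{2}$ ($n{\left(s,r \right)} = 3 + \left(s s + r r\right) = 3 + \left(s^{2} + r^{2}\right) = 3 + \left(r^{2} + s^{2}\right) = 3 + r^{2} + s^{2}$)
$\frac{1}{13496 + n{\left(E{\left(1 \right)},-146 \right)}} = \frac{1}{13496 + \left(3 + \left(-146\right)^{2} + 1^{2}\right)} = \frac{1}{13496 + \left(3 + 21316 + 1\right)} = \frac{1}{13496 + 21320} = \frac{1}{34816}$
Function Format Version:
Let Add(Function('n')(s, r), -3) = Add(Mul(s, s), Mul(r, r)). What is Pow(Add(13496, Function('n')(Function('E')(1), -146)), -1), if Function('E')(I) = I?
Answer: Rational(1, 34816) ≈ 2.8722e-5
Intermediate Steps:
Function('n')(s, r) = Add(3, Pow(r, 2), Pow(s, 2)) (Function('n')(s, r) = Add(3, Add(Mul(s, s), Mul(r, r))) = Add(3, Add(Pow(s, 2), Pow(r, 2))) = Add(3, Add(Pow(r, 2), Pow(s, 2))) = Add(3, Pow(r, 2), Pow(s, 2)))
Pow(Add(13496, Function('n')(Function('E')(1), -146)), -1) = Pow(Add(13496, Add(3, Pow(-146, 2), Pow(1, 2))), -1) = Pow(Add(13496, Add(3, 21316, 1)), -1) = Pow(Add(13496, 21320), -1) = Pow(34816, -1) = Rational(1, 34816)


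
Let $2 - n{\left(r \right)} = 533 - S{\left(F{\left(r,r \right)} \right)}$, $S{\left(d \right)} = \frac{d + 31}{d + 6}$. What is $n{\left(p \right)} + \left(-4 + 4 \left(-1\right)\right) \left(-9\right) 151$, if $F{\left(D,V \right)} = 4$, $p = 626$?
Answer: $\frac{20689}{2} \approx 10345.0$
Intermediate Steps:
$S{\left(d \right)} = \frac{31 + d}{6 + d}$
$n{\left(r \right)} = - \frac{1055}{2}$ ($n{\left(r \right)} = 2 - \left(533 - \frac{31 + 4}{6 + 4}\right) = 2 - \left(533 - \frac{1}{10} \cdot 35\right) = 2 - \left(533 - \frac{7}{2}\right) = 2 - \frac{1059}{2} = - \frac{1055}{2}$)
$n{\left(p \right)} + \left(-4 + 4 \left(-1\right)\right) \left(-9\right) 151 = - \frac{1055}{2} + \left(-4 + 4 \left(-1\right)\right) \left(-9\right) 151 = - \frac{1055}{2} + \left(-4 - 4\right) \left(-9\right) 151 = - \frac{1055}{2} + \left(-8\right) \left(-9\right) 151 = - \frac{1055}{2} + 72 \cdot 151 = - \frac{1055}{2} + 10872 = \frac{20689}{2}$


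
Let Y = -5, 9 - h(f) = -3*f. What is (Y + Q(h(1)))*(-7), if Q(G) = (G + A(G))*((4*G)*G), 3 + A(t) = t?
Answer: -84637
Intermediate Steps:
A(t) = -3 + t
h(f) = 9 + 3*f (h(f) = 9 - (-3)*f = 9 + 3*f)
Q(G) = 4*G²*(-3 + 2*G) (Q(G) = (G + (-3 + G))*((4*G)*G) = (-3 + 2*G)*(4*G²) = 4*G²*(-3 + 2*G))
(Y + Q(h(1)))*(-7) = (-5 + (9 + 3*1)²*(-12 + 8*(9 + 3*1)))*(-7) = (-5 + (9 + 3)²*(-12 + 8*(9 + 3)))*(-7) = (-5 + 12²*(-12 + 8*12))*(-7) = (-5 + 144*(-12 + 96))*(-7) = (-5 + 144*84)*(-7) = (-5 + 12096)*(-7) = 12091*(-7) = -84637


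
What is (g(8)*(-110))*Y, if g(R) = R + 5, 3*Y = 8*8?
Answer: -91520/3 ≈ -30507.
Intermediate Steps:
Y = 64/3 (Y = (8*8)/3 = (⅓)*64 = 64/3 ≈ 21.333)
g(R) = 5 + R
(g(8)*(-110))*Y = ((5 + 8)*(-110))*(64/3) = (13*(-110))*(64/3) = -1430*64/3 = -91520/3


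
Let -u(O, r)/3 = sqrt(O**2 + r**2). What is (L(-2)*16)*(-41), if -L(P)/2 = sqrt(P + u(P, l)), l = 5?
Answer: 1312*sqrt(-2 - 3*sqrt(29)) ≈ 5590.3*I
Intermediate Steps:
u(O, r) = -3*sqrt(O**2 + r**2)
L(P) = -2*sqrt(P - 3*sqrt(25 + P**2)) (L(P) = -2*sqrt(P - 3*sqrt(P**2 + 5**2)) = -2*sqrt(P - 3*sqrt(P**2 + 25)) = -2*sqrt(P - 3*sqrt(25 + P**2)))
(L(-2)*16)*(-41) = (-2*sqrt(-2 - 3*sqrt(25 + (-2)**2))*16)*(-41) = (-2*sqrt(-2 - 3*sqrt(25 + 4))*16)*(-41) = (-2*sqrt(-2 - 3*sqrt(29))*16)*(-41) = -32*sqrt(-2 - 3*sqrt(29))*(-41) = 1312*sqrt(-2 - 3*sqrt(29))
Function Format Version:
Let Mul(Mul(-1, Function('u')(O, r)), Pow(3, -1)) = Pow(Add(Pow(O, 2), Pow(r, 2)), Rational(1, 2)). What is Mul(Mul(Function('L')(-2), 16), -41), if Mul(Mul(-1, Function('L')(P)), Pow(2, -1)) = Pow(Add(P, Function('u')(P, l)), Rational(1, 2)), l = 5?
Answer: Mul(1312, Pow(Add(-2, Mul(-3, Pow(29, Rational(1, 2)))), Rational(1, 2))) ≈ Mul(5590.3, I)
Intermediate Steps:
Function('u')(O, r) = Mul(-3, Pow(Add(Pow(O, 2), Pow(r, 2)), Rational(1, 2)))
Function('L')(P) = Mul(-2, Pow(Add(P, Mul(-3, Pow(Add(25, Pow(P, 2)), Rational(1, 2)))), Rational(1, 2))) (Function('L')(P) = Mul(-2, Pow(Add(P, Mul(-3, Pow(Add(Pow(P, 2), Pow(5, 2)), Rational(1, 2)))), Rational(1, 2))) = Mul(-2, Pow(Add(P, Mul(-3, Pow(Add(Pow(P, 2), 25), Rational(1, 2)))), Rational(1, 2))) = Mul(-2, Pow(Add(P, Mul(-3, Pow(Add(25, Pow(P, 2)), Rational(1, 2)))), Rational(1, 2))))
Mul(Mul(Function('L')(-2), 16), -41) = Mul(Mul(Mul(-2, Pow(Add(-2, Mul(-3, Pow(Add(25, Pow(-2, 2)), Rational(1, 2)))), Rational(1, 2))), 16), -41) = Mul(Mul(Mul(-2, Pow(Add(-2, Mul(-3, Pow(Add(25, 4), Rational(1, 2)))), Rational(1, 2))), 16), -41) = Mul(Mul(Mul(-2, Pow(Add(-2, Mul(-3, Pow(29, Rational(1, 2)))), Rational(1, 2))), 16), -41) = Mul(Mul(-32, Pow(Add(-2, Mul(-3, Pow(29, Rational(1, 2)))), Rational(1, 2))), -41) = Mul(1312, Pow(Add(-2, Mul(-3, Pow(29, Rational(1, 2)))), Rational(1, 2)))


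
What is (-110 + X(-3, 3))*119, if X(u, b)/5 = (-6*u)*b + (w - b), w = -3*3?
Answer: 11900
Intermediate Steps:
w = -9
X(u, b) = -45 - 5*b - 30*b*u (X(u, b) = 5*((-6*u)*b + (-9 - b)) = 5*(-6*b*u + (-9 - b)) = 5*(-9 - b - 6*b*u) = -45 - 5*b - 30*b*u)
(-110 + X(-3, 3))*119 = (-110 + (-45 - 5*3 - 30*3*(-3)))*119 = (-110 + (-45 - 15 + 270))*119 = (-110 + 210)*119 = 100*119 = 11900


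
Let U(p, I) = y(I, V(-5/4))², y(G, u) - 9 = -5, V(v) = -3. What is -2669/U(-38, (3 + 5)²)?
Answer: -2669/16 ≈ -166.81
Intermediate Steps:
y(G, u) = 4 (y(G, u) = 9 - 5 = 4)
U(p, I) = 16 (U(p, I) = 4² = 16)
-2669/U(-38, (3 + 5)²) = -2669/16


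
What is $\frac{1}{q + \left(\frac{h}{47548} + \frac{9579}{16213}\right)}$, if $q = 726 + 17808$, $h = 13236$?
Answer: $\frac{6216901}{115229446824} \approx 5.3952 \cdot 10^{-5}$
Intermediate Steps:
$q = 18534$
$\frac{1}{q + \left(\frac{h}{47548} + \frac{9579}{16213}\right)} = \frac{1}{18534 + \left(\frac{13236}{47548} + \frac{9579}{16213}\right)} = \frac{1}{18534 + \left(13236 \cdot \frac{1}{47548} + 9579 \cdot \frac{1}{16213}\right)} = \frac{1}{18534 + \left(\frac{3309}{11887} + \frac{309}{523}\right)} = \frac{1}{18534 + \frac{5403690}{6216901}} = \frac{1}{\frac{115229446824}{6216901}} = \frac{6216901}{115229446824}$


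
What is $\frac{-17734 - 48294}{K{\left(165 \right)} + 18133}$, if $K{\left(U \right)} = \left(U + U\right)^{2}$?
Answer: $- \frac{66028}{127033} \approx -0.51977$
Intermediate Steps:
$K{\left(U \right)} = 4 U^{2}$ ($K{\left(U \right)} = \left(2 U\right)^{2} = 4 U^{2}$)
$\frac{-17734 - 48294}{K{\left(165 \right)} + 18133} = \frac{-17734 - 48294}{4 \cdot 165^{2} + 18133} = - \frac{66028}{4 \cdot 27225 + 18133} = - \frac{66028}{108900 + 18133} = - \frac{66028}{127033}$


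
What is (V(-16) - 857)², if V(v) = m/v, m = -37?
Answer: 187005625/256 ≈ 7.3049e+5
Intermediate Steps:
V(v) = -37/v
(V(-16) - 857)² = (-37/(-16) - 857)² = (-37*(-1/16) - 857)² = (37/16 - 857)² = (-13675/16)² = 187005625/256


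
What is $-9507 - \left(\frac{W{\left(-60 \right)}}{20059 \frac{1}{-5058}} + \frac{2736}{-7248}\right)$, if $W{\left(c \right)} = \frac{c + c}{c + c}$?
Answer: $- \frac{28793930742}{3028909} \approx -9506.4$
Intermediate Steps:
$W{\left(c \right)} = 1$ ($W{\left(c \right)} = \frac{2 c}{2 c} = 2 c \frac{1}{2 c} = 1$)
$-9507 - \left(\frac{W{\left(-60 \right)}}{20059 \frac{1}{-5058}} + \frac{2736}{-7248}\right) = -9507 - \left(1 \frac{1}{20059 \frac{1}{-5058}} + \frac{2736}{-7248}\right) = -9507 - \left(1 \frac{1}{20059 \left(- \frac{1}{5058}\right)} + 2736 \left(- \frac{1}{7248}\right)\right) = -9507 - \left(1 \frac{1}{- \frac{20059}{5058}} - \frac{57}{151}\right) = -9507 - \left(1 \left(- \frac{5058}{20059}\right) - \frac{57}{151}\right) = -9507 - \left(- \frac{5058}{20059} - \frac{57}{151}\right) = -9507 - - \frac{1907121}{3028909} = -9507 + \frac{1907121}{3028909} = - \frac{28793930742}{3028909}$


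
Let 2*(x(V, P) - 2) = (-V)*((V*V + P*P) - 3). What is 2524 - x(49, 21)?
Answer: 144155/2 ≈ 72078.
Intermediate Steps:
x(V, P) = 2 - V*(-3 + P**2 + V**2)/2 (x(V, P) = 2 + ((-V)*((V*V + P*P) - 3))/2 = 2 + ((-V)*((V**2 + P**2) - 3))/2 = 2 + ((-V)*((P**2 + V**2) - 3))/2 = 2 + ((-V)*(-3 + P**2 + V**2))/2 = 2 + (-V*(-3 + P**2 + V**2))/2 = 2 - V*(-3 + P**2 + V**2)/2)
2524 - x(49, 21) = 2524 - (2 - 1/2*49**3 + (3/2)*49 - 1/2*49*21**2) = 2524 - (2 - 1/2*117649 + 147/2 - 1/2*49*441) = 2524 - (2 - 117649/2 + 147/2 - 21609/2) = 2524 - 1*(-139107/2) = 2524 + 139107/2 = 144155/2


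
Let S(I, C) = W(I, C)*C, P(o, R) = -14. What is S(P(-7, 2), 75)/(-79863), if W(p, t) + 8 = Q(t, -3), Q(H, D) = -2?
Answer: 250/26621 ≈ 0.0093911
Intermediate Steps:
W(p, t) = -10 (W(p, t) = -8 - 2 = -10)
S(I, C) = -10*C
S(P(-7, 2), 75)/(-79863) = -10*75/(-79863) = -750*(-1/79863) = 250/26621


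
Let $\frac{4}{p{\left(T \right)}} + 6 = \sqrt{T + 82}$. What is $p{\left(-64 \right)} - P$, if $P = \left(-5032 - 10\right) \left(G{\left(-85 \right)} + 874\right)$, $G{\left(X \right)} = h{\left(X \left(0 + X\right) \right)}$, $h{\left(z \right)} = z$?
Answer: $\frac{122505470}{3} - \frac{2 \sqrt{2}}{3} \approx 4.0835 \cdot 10^{7}$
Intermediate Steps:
$G{\left(X \right)} = X^{2}$ ($G{\left(X \right)} = X \left(0 + X\right) = X X = X^{2}$)
$P = -40835158$ ($P = \left(-5032 - 10\right) \left(\left(-85\right)^{2} + 874\right) = - 5042 \left(7225 + 874\right) = \left(-5042\right) 8099 = -40835158$)
$p{\left(T \right)} = \frac{4}{-6 + \sqrt{82 + T}}$ ($p{\left(T \right)} = \frac{4}{-6 + \sqrt{T + 82}} = \frac{4}{-6 + \sqrt{82 + T}}$)
$p{\left(-64 \right)} - P = \frac{4}{-6 + \sqrt{82 - 64}} - -40835158 = \frac{4}{-6 + \sqrt{18}} + 40835158 = \frac{4}{-6 + 3 \sqrt{2}} + 40835158 = 40835158 + \frac{4}{-6 + 3 \sqrt{2}}$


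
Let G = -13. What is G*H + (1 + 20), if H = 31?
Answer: -382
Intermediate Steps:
G*H + (1 + 20) = -13*31 + (1 + 20) = -403 + 21 = -382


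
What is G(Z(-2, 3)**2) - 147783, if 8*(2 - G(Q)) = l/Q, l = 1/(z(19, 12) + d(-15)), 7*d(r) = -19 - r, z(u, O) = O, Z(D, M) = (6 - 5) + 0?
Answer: -94579847/640 ≈ -1.4778e+5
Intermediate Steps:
Z(D, M) = 1 (Z(D, M) = 1 + 0 = 1)
d(r) = -19/7 - r/7 (d(r) = (-19 - r)/7 = -19/7 - r/7)
l = 7/80 (l = 1/(12 + (-19/7 - 1/7*(-15))) = 1/(12 + (-19/7 + 15/7)) = 1/(12 - 4/7) = 1/(80/7) = 7/80 ≈ 0.087500)
G(Q) = 2 - 7/(640*Q)
G(Z(-2, 3)**2) - 147783 = (2 - 7/(640*(1**2))) - 147783 = (2 - 7/640/1) - 147783 = (2 - 7/640*1) - 147783 = (2 - 7/640) - 147783 = 1273/640 - 147783 = -94579847/640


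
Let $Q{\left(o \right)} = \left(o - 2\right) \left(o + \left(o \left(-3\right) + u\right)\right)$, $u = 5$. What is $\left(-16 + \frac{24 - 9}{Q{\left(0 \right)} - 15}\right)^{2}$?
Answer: $\frac{6889}{25} \approx 275.56$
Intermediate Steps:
$Q{\left(o \right)} = \left(-2 + o\right) \left(5 - 2 o\right)$ ($Q{\left(o \right)} = \left(o - 2\right) \left(o + \left(o \left(-3\right) + 5\right)\right) = \left(-2 + o\right) \left(o - \left(-5 + 3 o\right)\right) = \left(-2 + o\right) \left(5 - 2 o\right)$)
$\left(-16 + \frac{24 - 9}{Q{\left(0 \right)} - 15}\right)^{2} = \left(-16 + \frac{24 - 9}{\left(-10 - 2 \cdot 0^{2} + 9 \cdot 0\right) - 15}\right)^{2} = \left(-16 + \frac{15}{\left(-10 - 0 + 0\right) - 15}\right)^{2} = \left(-16 + \frac{15}{\left(-10 + 0 + 0\right) - 15}\right)^{2} = \left(-16 + \frac{15}{-10 - 15}\right)^{2} = \left(-16 + \frac{15}{-25}\right)^{2} = \left(-16 + 15 \left(- \frac{1}{25}\right)\right)^{2} = \left(-16 - \frac{3}{5}\right)^{2} = \left(- \frac{83}{5}\right)^{2} = \frac{6889}{25}$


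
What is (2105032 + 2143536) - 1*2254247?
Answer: 1994321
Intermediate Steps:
(2105032 + 2143536) - 1*2254247 = 4248568 - 2254247 = 1994321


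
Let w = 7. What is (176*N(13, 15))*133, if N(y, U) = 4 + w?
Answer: 257488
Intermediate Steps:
N(y, U) = 11 (N(y, U) = 4 + 7 = 11)
(176*N(13, 15))*133 = (176*11)*133 = 1936*133 = 257488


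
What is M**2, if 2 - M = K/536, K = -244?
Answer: 108241/17956 ≈ 6.0281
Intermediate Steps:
M = 329/134 (M = 2 - (-244)/536 = 2 - 1*(-61/134) = 2 + 61/134 = 329/134 ≈ 2.4552)
M**2 = (329/134)**2 = 108241/17956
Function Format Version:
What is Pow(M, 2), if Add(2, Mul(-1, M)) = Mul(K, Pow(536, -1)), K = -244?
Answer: Rational(108241, 17956) ≈ 6.0281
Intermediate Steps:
M = Rational(329, 134) (M = Add(2, Mul(-1, Mul(-244, Pow(536, -1)))) = Add(2, Mul(-1, Mul(-244, Rational(1, 536)))) = Add(2, Mul(-1, Rational(-61, 134))) = Add(2, Rational(61, 134)) = Rational(329, 134) ≈ 2.4552)
Pow(M, 2) = Pow(Rational(329, 134), 2) = Rational(108241, 17956)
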